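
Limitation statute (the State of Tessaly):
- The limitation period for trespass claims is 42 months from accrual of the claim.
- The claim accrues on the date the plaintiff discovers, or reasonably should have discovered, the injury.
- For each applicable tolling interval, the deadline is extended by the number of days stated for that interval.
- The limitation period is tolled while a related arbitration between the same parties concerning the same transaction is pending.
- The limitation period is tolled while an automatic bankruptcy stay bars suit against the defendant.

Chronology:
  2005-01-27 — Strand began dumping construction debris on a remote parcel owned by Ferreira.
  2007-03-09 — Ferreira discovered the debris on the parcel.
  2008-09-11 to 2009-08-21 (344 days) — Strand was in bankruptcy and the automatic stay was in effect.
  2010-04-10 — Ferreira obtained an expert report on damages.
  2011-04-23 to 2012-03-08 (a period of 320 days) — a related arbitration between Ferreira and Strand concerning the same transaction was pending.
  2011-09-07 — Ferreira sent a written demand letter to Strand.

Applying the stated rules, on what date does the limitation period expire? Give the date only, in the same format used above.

Under the discovery rule, the claim accrued on 2007-03-09, when Ferreira discovered the injury — not on the 2005-01-27 date of the underlying act.
The untolled deadline — 42 months after 2007-03-09 — is 2010-09-09.
The period was tolled for 344 days by the automatic bankruptcy stay (2008-09-11 to 2009-08-21), pushing the deadline to 2011-08-19.
Because the pending related arbitration ran from 2011-04-23 to 2012-03-08, the deadline is extended by 320 days to 2012-07-04.
Nothing else in the chronology tolls or restarts the period.

2012-07-04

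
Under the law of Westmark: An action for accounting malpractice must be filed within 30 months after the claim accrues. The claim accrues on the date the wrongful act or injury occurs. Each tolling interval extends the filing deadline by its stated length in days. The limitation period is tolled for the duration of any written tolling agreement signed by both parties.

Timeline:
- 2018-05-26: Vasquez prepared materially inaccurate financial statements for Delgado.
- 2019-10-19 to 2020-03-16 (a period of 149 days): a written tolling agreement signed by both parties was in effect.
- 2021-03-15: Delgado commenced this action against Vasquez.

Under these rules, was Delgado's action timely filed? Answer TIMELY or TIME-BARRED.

TIMELY

The limitation period began to run on 2018-05-26.
Adding the 30 months base period to 2018-05-26 gives a deadline of 2020-11-26, before any tolling.
The written tolling agreement from 2019-10-19 to 2020-03-16 tolled the period for 149 days, extending the deadline to 2021-04-24.
Delgado filed on 2021-03-15, before the 2021-04-24 deadline, so the action is timely.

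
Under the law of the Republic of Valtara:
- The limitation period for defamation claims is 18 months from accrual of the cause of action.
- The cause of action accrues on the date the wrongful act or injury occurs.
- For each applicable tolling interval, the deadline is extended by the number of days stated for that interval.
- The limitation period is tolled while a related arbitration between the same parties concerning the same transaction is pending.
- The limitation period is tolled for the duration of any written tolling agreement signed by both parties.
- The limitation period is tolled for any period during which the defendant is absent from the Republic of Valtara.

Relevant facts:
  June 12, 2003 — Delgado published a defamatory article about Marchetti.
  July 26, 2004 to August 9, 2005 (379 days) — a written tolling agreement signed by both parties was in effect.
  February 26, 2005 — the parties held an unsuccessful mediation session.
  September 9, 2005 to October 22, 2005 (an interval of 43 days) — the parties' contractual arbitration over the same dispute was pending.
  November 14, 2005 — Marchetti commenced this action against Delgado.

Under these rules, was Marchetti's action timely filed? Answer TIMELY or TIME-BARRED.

The claim accrued on June 12, 2003, when the wrongful act occurred.
The untolled deadline — 18 months after June 12, 2003 — is December 12, 2004.
Because the written tolling agreement ran from July 26, 2004 to August 9, 2005, the deadline is extended by 379 days to December 26, 2005.
The period was tolled for 43 days by the pending related arbitration (September 9, 2005 to October 22, 2005), pushing the deadline to February 7, 2006.
None of the other events listed affects the running of the period under the stated rules.
The November 14, 2005 filing precedes the February 7, 2006 deadline; the claim is timely.

TIMELY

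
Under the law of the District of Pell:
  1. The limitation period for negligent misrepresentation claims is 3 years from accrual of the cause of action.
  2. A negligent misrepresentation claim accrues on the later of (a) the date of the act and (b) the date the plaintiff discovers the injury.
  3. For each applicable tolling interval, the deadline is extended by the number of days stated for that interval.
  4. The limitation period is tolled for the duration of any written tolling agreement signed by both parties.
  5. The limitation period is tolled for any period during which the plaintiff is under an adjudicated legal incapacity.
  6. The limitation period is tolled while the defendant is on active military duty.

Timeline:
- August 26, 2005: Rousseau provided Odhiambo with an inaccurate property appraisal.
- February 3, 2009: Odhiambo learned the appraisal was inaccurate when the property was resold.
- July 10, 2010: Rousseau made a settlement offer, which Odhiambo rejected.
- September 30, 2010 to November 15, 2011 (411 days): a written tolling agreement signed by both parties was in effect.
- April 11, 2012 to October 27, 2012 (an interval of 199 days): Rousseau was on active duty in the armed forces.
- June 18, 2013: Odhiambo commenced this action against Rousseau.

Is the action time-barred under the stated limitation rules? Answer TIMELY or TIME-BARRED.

TIMELY

Taking the later of the act (August 26, 2005) and discovery (February 3, 2009), the claim accrued on February 3, 2009.
3 years from February 3, 2009 is February 3, 2012.
The written tolling agreement from September 30, 2010 to November 15, 2011 tolled the period for 411 days, extending the deadline to March 20, 2013.
The period was tolled for 199 days by the defendant's active military service (April 11, 2012 to October 27, 2012), pushing the deadline to October 5, 2013.
None of the other events listed affects the running of the period under the stated rules.
Filing on June 18, 2013 beat the October 5, 2013 deadline — the action is timely.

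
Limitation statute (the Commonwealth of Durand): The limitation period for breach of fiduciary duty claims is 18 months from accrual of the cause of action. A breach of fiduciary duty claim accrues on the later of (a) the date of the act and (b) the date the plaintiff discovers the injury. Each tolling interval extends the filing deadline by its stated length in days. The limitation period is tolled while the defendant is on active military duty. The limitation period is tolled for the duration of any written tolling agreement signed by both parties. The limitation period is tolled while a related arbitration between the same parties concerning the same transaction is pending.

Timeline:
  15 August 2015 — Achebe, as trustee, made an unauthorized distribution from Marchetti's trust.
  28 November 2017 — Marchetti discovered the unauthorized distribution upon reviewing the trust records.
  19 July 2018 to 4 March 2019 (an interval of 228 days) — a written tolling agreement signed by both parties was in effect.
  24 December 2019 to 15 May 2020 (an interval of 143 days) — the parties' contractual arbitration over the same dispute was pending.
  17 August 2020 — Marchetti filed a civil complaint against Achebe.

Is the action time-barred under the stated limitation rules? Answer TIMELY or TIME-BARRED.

TIME-BARRED

Because discovery on 28 November 2017 post-dates the 15 August 2015 act, accrual under the later-of rule falls on 28 November 2017.
18 months from 28 November 2017 is 28 May 2019.
The written tolling agreement from 19 July 2018 to 4 March 2019 tolled the period for 228 days, extending the deadline to 11 January 2020.
The pending related arbitration from 24 December 2019 to 15 May 2020 tolled the period for 143 days, extending the deadline to 2 June 2020.
The 17 August 2020 filing falls after the 2 June 2020 deadline; the claim is time-barred.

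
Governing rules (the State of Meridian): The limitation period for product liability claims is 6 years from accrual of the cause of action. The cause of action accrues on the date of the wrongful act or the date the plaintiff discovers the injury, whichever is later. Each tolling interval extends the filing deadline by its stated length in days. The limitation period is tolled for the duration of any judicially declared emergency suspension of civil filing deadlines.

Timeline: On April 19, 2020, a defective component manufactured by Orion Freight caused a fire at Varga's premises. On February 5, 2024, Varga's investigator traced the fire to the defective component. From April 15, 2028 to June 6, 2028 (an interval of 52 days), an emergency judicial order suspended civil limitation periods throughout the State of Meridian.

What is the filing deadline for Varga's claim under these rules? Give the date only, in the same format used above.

Because discovery on February 5, 2024 post-dates the April 19, 2020 act, accrual under the later-of rule falls on February 5, 2024.
6 years from February 5, 2024 is February 5, 2030.
Because the emergency suspension of filing deadlines ran from April 15, 2028 to June 6, 2028, the deadline is extended by 52 days to March 29, 2030.

March 29, 2030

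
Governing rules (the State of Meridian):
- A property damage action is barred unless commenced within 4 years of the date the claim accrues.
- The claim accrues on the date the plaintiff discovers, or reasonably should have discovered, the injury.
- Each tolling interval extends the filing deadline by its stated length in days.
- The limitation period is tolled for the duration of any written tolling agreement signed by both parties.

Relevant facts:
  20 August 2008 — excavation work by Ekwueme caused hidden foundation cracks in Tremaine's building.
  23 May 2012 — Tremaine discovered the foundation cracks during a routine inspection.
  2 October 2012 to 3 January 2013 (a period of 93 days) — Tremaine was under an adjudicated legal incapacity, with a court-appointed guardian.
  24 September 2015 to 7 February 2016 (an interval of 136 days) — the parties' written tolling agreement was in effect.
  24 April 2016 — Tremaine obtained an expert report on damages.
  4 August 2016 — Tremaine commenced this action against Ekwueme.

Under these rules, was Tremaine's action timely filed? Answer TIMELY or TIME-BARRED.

TIMELY

Accrual is tied to discovery, so the period began on 23 May 2012 rather than on 20 August 2008 when the act occurred.
4 years from 23 May 2012 is 23 May 2016.
Because the written tolling agreement ran from 24 September 2015 to 7 February 2016, the deadline is extended by 136 days to 6 October 2016.
No stated provision tolls the period for the plaintiff's incapacity, so the interval from 2 October 2012 to 3 January 2013 has no effect on the deadline.
The other events in the timeline have no effect on the limitation period under the stated rules.
Tremaine filed on 4 August 2016, before the 6 October 2016 deadline, so the action is timely.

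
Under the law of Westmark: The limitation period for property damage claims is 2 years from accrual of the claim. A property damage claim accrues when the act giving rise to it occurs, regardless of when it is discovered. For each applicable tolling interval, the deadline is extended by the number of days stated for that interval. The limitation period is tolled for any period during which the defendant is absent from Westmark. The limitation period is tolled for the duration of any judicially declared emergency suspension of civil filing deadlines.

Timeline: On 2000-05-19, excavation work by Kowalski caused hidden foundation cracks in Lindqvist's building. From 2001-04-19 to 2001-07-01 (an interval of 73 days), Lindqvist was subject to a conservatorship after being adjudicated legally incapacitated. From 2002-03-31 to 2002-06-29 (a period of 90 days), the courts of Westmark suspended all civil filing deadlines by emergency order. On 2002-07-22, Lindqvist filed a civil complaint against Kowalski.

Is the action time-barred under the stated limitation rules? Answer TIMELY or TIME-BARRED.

TIMELY

The claim accrued on 2000-05-19, the date of the act.
The untolled deadline — 2 years after 2000-05-19 — is 2002-05-19.
Because the emergency suspension of filing deadlines ran from 2002-03-31 to 2002-06-29, the deadline is extended by 90 days to 2002-08-17.
No stated provision tolls the period for the plaintiff's incapacity, so the interval from 2001-04-19 to 2001-07-01 has no effect on the deadline.
Filing on 2002-07-22 beat the 2002-08-17 deadline — the action is timely.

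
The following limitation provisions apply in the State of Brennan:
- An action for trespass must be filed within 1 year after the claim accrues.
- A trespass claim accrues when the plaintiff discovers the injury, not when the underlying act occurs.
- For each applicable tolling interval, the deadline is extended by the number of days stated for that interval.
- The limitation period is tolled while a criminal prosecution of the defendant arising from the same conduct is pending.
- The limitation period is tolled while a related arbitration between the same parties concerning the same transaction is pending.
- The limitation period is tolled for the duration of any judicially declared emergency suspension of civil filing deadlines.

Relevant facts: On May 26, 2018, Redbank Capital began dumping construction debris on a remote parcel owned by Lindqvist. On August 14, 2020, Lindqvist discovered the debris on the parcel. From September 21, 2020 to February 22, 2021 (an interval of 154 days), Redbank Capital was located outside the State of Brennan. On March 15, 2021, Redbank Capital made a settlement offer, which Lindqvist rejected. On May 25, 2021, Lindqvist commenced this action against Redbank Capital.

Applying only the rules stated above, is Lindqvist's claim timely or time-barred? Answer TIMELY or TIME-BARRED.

TIMELY

Accrual is tied to discovery, so the period began on August 14, 2020 rather than on May 26, 2018 when the act occurred.
The untolled deadline — 1 year after August 14, 2020 — is August 14, 2021.
Although the defendant's absence ran from September 21, 2020 to February 22, 2021, the stated rules do not make that a tolling event, so it is disregarded.
None of the other events listed affects the running of the period under the stated rules.
The May 25, 2021 filing precedes the August 14, 2021 deadline; the claim is timely.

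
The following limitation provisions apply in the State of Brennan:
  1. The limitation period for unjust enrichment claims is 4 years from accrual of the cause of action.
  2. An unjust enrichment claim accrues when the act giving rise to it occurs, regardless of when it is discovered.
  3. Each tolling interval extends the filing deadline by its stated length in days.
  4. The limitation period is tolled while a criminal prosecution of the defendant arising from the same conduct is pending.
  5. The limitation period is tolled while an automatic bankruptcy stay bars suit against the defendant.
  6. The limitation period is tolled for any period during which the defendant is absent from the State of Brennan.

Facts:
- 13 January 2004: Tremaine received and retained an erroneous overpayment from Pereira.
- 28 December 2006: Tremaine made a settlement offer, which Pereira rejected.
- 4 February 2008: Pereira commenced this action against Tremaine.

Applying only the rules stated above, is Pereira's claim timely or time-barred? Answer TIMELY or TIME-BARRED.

TIME-BARRED

The claim accrued on 13 January 2004, when the wrongful act occurred.
Adding the 4 years base period to 13 January 2004 gives a deadline of 13 January 2008, before any tolling.
The other events in the timeline have no effect on the limitation period under the stated rules.
Pereira filed on 4 February 2008, after the 13 January 2008 deadline, so the action is time-barred.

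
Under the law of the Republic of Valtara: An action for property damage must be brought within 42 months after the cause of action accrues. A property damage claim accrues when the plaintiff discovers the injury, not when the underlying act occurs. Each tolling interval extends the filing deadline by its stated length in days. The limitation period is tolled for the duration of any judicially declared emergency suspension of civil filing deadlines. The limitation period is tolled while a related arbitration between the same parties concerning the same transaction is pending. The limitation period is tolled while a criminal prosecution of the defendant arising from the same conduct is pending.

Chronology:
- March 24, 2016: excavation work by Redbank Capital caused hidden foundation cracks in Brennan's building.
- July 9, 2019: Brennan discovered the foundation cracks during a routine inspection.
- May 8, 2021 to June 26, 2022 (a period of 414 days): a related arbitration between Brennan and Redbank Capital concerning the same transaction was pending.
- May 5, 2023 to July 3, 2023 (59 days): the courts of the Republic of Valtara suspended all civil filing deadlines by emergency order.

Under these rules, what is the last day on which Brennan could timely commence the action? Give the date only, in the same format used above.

April 26, 2024

Accrual is tied to discovery, so the period began on July 9, 2019 rather than on March 24, 2016 when the act occurred.
The untolled deadline — 42 months after July 9, 2019 — is January 9, 2023.
The period was tolled for 414 days by the pending related arbitration (May 8, 2021 to June 26, 2022), pushing the deadline to February 27, 2024.
The emergency suspension of filing deadlines from May 5, 2023 to July 3, 2023 tolled the period for 59 days, extending the deadline to April 26, 2024.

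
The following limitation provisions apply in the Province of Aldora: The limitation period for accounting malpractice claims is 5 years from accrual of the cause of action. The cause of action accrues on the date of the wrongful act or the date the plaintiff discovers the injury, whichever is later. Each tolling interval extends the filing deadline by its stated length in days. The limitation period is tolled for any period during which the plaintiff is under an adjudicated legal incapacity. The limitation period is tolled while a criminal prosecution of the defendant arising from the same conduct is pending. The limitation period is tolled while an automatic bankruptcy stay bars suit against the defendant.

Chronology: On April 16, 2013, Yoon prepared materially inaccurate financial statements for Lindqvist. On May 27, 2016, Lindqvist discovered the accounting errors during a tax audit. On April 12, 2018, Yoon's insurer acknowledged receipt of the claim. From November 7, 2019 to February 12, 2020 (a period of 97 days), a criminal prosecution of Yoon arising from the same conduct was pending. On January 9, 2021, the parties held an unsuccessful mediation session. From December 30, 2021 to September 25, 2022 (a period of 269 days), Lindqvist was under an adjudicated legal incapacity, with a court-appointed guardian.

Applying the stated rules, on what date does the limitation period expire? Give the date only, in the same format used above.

The claim accrued on May 27, 2016 — the later of the April 16, 2013 act and the May 27, 2016 discovery.
5 years from May 27, 2016 is May 27, 2021.
Because the pending criminal prosecution ran from November 7, 2019 to February 12, 2020, the deadline is extended by 97 days to September 1, 2021.
The plaintiff's legal incapacity from December 30, 2021 to September 25, 2022 began after the period had already run on September 1, 2021, so it has no tolling effect.
Nothing else in the chronology tolls or restarts the period.

September 1, 2021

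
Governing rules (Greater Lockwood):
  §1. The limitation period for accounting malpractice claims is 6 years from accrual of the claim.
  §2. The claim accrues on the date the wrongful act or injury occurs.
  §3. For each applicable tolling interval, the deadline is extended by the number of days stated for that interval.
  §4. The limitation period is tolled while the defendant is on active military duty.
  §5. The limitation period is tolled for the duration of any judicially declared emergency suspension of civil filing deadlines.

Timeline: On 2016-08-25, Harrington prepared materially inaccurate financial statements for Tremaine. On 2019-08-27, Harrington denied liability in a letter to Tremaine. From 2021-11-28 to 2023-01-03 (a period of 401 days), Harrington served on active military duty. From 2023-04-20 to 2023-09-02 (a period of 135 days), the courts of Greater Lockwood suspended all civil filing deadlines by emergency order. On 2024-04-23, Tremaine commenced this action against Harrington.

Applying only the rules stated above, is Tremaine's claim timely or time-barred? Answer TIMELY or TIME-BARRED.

TIME-BARRED

The claim accrued on 2016-08-25, the date of the act.
The untolled deadline — 6 years after 2016-08-25 — is 2022-08-25.
The defendant's active military service from 2021-11-28 to 2023-01-03 tolled the period for 401 days, extending the deadline to 2023-09-30.
Because the emergency suspension of filing deadlines ran from 2023-04-20 to 2023-09-02, the deadline is extended by 135 days to 2024-02-12.
None of the other events listed affects the running of the period under the stated rules.
Tremaine filed on 2024-04-23, after the 2024-02-12 deadline, so the action is time-barred.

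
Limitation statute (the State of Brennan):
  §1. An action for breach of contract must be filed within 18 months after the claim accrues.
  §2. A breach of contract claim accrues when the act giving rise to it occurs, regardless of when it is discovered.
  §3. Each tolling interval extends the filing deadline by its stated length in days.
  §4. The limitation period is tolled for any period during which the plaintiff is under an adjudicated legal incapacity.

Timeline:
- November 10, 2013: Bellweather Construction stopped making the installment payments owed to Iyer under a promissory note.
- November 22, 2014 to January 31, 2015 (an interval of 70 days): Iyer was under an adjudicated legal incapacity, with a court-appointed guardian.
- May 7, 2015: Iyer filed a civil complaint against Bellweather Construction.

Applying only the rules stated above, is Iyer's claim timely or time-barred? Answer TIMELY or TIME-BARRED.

The limitation period began to run on November 10, 2013.
Adding the 18 months base period to November 10, 2013 gives a deadline of May 10, 2015, before any tolling.
The plaintiff's legal incapacity from November 22, 2014 to January 31, 2015 tolled the period for 70 days, extending the deadline to July 19, 2015.
The May 7, 2015 filing precedes the July 19, 2015 deadline; the claim is timely.

TIMELY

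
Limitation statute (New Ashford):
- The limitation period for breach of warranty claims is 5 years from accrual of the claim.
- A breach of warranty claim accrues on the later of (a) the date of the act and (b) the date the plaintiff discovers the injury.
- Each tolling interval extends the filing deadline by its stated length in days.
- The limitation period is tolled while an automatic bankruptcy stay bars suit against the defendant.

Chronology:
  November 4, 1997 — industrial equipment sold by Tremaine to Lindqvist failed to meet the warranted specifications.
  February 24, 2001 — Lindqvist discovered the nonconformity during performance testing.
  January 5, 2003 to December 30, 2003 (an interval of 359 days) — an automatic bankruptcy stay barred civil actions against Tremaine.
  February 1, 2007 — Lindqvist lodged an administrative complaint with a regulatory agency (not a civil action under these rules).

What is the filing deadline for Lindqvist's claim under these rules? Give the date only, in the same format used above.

February 18, 2007

Taking the later of the act (November 4, 1997) and discovery (February 24, 2001), the claim accrued on February 24, 2001.
The untolled deadline — 5 years after February 24, 2001 — is February 24, 2006.
The automatic bankruptcy stay from January 5, 2003 to December 30, 2003 tolled the period for 359 days, extending the deadline to February 18, 2007.
None of the other events listed affects the running of the period under the stated rules.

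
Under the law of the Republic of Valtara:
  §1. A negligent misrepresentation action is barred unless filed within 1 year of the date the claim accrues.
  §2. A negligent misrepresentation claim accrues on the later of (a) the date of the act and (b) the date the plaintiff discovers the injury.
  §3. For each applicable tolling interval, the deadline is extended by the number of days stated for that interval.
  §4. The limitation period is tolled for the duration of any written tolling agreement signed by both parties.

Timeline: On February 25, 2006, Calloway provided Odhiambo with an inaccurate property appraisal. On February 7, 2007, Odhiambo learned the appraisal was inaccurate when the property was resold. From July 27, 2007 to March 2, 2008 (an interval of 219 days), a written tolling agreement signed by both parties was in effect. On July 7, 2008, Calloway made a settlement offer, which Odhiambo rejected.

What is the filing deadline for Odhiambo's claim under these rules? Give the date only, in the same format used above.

September 13, 2008

Taking the later of the act (February 25, 2006) and discovery (February 7, 2007), the claim accrued on February 7, 2007.
Adding the 1 year base period to February 7, 2007 gives a deadline of February 7, 2008, before any tolling.
Because the written tolling agreement ran from July 27, 2007 to March 2, 2008, the deadline is extended by 219 days to September 13, 2008.
None of the other events listed affects the running of the period under the stated rules.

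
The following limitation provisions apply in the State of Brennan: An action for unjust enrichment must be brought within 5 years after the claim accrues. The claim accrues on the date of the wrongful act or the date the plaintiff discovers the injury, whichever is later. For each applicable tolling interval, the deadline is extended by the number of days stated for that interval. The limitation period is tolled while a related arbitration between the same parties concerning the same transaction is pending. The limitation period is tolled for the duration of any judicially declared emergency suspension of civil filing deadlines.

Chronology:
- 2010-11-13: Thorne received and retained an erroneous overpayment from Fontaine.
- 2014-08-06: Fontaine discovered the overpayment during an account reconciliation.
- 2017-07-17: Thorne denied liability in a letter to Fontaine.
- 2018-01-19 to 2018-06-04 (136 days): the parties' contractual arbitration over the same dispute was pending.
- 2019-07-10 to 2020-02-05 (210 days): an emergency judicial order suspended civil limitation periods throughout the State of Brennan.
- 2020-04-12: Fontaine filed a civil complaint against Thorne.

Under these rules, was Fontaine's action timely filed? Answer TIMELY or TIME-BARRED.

TIMELY

Because discovery on 2014-08-06 post-dates the 2010-11-13 act, accrual under the later-of rule falls on 2014-08-06.
5 years from 2014-08-06 is 2019-08-06.
Because the pending related arbitration ran from 2018-01-19 to 2018-06-04, the deadline is extended by 136 days to 2019-12-20.
Because the emergency suspension of filing deadlines ran from 2019-07-10 to 2020-02-05, the deadline is extended by 210 days to 2020-07-17.
The other events in the timeline have no effect on the limitation period under the stated rules.
Fontaine filed on 2020-04-12, before the 2020-07-17 deadline, so the action is timely.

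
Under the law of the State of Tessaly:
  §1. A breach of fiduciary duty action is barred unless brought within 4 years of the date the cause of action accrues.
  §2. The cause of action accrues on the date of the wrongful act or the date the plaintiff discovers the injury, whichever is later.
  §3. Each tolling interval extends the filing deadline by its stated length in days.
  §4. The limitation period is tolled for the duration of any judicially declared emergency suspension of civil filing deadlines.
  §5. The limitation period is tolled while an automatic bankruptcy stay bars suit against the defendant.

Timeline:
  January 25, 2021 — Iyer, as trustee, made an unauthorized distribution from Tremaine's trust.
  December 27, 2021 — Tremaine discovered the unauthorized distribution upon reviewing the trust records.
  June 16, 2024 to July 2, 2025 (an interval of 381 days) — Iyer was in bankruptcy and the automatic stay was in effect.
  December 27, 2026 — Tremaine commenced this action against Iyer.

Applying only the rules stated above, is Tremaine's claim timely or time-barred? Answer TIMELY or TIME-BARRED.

Taking the later of the act (January 25, 2021) and discovery (December 27, 2021), the claim accrued on December 27, 2021.
Adding the 4 years base period to December 27, 2021 gives a deadline of December 27, 2025, before any tolling.
The automatic bankruptcy stay from June 16, 2024 to July 2, 2025 tolled the period for 381 days, extending the deadline to January 12, 2027.
Filing on December 27, 2026 beat the January 12, 2027 deadline — the action is timely.

TIMELY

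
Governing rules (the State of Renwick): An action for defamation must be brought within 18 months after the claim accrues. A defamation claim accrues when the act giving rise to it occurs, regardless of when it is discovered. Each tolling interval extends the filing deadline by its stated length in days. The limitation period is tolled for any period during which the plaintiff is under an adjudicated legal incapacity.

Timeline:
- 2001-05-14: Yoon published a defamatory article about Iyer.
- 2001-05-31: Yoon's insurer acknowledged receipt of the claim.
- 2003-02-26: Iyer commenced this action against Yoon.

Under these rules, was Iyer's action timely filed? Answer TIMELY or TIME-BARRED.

The limitation period began to run on 2001-05-14.
Adding the 18 months base period to 2001-05-14 gives a deadline of 2002-11-14, before any tolling.
Nothing else in the chronology tolls or restarts the period.
Filing on 2003-02-26 missed the 2002-11-14 deadline — the action is time-barred.

TIME-BARRED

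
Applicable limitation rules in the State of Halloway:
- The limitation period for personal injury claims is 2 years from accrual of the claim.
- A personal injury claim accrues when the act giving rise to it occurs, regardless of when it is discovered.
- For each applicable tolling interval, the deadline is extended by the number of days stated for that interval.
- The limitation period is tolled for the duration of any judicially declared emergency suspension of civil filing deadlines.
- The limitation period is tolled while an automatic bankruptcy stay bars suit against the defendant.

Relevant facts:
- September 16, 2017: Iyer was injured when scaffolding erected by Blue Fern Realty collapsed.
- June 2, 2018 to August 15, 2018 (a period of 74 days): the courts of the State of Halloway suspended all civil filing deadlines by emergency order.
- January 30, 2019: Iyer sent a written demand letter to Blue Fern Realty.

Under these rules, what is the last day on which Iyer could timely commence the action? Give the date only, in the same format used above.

The claim accrued on September 16, 2017, the date of the act.
The untolled deadline — 2 years after September 16, 2017 — is September 16, 2019.
The emergency suspension of filing deadlines from June 2, 2018 to August 15, 2018 tolled the period for 74 days, extending the deadline to November 29, 2019.
The other events in the timeline have no effect on the limitation period under the stated rules.

November 29, 2019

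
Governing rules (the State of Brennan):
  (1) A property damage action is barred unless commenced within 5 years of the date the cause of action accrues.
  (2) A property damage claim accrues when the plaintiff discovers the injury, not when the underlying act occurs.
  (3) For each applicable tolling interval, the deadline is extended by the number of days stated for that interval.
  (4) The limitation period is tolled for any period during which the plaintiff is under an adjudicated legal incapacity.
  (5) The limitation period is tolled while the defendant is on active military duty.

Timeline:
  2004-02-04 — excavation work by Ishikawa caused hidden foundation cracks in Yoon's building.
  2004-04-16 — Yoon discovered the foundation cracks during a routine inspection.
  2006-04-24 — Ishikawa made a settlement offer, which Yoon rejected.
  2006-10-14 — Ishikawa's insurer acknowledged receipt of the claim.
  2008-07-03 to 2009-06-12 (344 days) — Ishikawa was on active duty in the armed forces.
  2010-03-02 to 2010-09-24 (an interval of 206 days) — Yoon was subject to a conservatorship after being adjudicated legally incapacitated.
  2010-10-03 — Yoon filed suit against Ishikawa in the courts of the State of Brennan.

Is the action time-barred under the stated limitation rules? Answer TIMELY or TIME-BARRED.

TIMELY

Under the discovery rule, the claim accrued on 2004-04-16, when Yoon discovered the injury — not on the 2004-02-04 date of the underlying act.
5 years from 2004-04-16 is 2009-04-16.
The period was tolled for 344 days by the defendant's active military service (2008-07-03 to 2009-06-12), pushing the deadline to 2010-03-26.
The plaintiff's legal incapacity from 2010-03-02 to 2010-09-24 tolled the period for 206 days, extending the deadline to 2010-10-18.
The other events in the timeline have no effect on the limitation period under the stated rules.
Filing on 2010-10-03 beat the 2010-10-18 deadline — the action is timely.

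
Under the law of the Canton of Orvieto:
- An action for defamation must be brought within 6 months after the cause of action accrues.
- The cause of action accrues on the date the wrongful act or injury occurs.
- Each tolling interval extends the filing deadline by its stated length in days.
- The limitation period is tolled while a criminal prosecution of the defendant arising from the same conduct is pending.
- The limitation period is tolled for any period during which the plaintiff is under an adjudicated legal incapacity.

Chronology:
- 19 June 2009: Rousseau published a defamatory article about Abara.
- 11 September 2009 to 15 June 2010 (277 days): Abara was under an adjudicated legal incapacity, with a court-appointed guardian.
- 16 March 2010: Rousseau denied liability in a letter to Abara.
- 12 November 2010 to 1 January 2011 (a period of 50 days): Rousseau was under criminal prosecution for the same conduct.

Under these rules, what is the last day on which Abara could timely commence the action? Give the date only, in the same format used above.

22 September 2010

The limitation period began to run on 19 June 2009.
Adding the 6 months base period to 19 June 2009 gives a deadline of 19 December 2009, before any tolling.
Because the plaintiff's legal incapacity ran from 11 September 2009 to 15 June 2010, the deadline is extended by 277 days to 22 September 2010.
By the time the pending criminal prosecution began on 12 November 2010, the limitation period had already expired on 22 September 2010; that interval cannot revive it.
The other events in the timeline have no effect on the limitation period under the stated rules.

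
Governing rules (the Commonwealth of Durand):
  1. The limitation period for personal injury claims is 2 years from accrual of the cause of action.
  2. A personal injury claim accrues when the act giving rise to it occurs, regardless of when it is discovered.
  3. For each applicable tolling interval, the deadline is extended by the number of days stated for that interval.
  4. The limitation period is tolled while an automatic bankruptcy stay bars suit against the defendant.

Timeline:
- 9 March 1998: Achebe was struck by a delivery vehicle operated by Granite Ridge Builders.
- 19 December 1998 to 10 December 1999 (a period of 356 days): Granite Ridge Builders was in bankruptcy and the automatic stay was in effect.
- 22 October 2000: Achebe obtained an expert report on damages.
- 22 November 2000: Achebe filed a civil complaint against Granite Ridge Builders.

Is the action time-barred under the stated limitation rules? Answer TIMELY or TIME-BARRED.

TIMELY

The cause of action accrued on 9 March 1998, the date of the act.
2 years from 9 March 1998 is 9 March 2000.
The period was tolled for 356 days by the automatic bankruptcy stay (19 December 1998 to 10 December 1999), pushing the deadline to 28 February 2001.
The other events in the timeline have no effect on the limitation period under the stated rules.
Filing on 22 November 2000 beat the 28 February 2001 deadline — the action is timely.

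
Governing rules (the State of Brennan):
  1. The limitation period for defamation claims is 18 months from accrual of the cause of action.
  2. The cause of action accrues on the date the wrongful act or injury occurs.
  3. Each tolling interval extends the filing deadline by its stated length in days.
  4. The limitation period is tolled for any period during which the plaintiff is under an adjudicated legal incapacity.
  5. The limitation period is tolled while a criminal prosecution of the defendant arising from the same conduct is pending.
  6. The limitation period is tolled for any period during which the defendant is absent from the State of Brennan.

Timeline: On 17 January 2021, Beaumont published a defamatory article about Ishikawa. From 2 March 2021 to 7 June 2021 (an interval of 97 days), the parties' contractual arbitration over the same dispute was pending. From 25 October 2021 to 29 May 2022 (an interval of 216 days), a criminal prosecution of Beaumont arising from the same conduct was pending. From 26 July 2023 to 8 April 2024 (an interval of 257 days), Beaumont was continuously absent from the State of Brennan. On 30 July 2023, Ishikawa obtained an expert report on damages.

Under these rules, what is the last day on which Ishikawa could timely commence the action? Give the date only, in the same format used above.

The limitation period began to run on 17 January 2021.
The untolled deadline — 18 months after 17 January 2021 — is 17 July 2022.
Because the pending criminal prosecution ran from 25 October 2021 to 29 May 2022, the deadline is extended by 216 days to 18 February 2023.
By the time the defendant's absence from the jurisdiction began on 26 July 2023, the limitation period had already expired on 18 February 2023; that interval cannot revive it.
No stated provision tolls the period for a pending arbitration, so the interval from 2 March 2021 to 7 June 2021 has no effect on the deadline.
The other events in the timeline have no effect on the limitation period under the stated rules.

18 February 2023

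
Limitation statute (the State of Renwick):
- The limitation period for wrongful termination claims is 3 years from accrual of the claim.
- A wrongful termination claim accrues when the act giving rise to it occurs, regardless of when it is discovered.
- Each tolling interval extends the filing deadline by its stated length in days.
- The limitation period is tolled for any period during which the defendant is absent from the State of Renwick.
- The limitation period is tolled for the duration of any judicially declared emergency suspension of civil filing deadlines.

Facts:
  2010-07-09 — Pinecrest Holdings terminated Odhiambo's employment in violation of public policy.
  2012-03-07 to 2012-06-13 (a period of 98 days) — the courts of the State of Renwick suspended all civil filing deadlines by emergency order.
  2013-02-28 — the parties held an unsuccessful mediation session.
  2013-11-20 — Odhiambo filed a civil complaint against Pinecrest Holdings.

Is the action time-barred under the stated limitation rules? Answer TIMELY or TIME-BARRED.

The claim accrued on 2010-07-09, the date of the act.
The untolled deadline — 3 years after 2010-07-09 — is 2013-07-09.
Because the emergency suspension of filing deadlines ran from 2012-03-07 to 2012-06-13, the deadline is extended by 98 days to 2013-10-15.
None of the other events listed affects the running of the period under the stated rules.
The 2013-11-20 filing falls after the 2013-10-15 deadline; the claim is time-barred.

TIME-BARRED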